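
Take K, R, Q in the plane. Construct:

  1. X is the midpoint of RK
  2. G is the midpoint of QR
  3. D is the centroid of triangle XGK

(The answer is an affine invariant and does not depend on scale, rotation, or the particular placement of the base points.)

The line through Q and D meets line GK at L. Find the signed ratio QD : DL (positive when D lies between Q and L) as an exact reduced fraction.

QD:DL = -7

Choose coordinates K = (0, 0), R = (1, 0), Q = (0, 1).
1. X is the midpoint of RK ⇒ X = (1/2, 0)
2. G is the midpoint of QR ⇒ G = (1/2, 1/2)
3. D is the centroid of triangle XGK ⇒ D = (1/3, 1/6)
line QD meets GK at L = (2/7, 2/7)
D = Q + t·(L−Q) with t = 7/6, so QD:DL = 7/6:-1/6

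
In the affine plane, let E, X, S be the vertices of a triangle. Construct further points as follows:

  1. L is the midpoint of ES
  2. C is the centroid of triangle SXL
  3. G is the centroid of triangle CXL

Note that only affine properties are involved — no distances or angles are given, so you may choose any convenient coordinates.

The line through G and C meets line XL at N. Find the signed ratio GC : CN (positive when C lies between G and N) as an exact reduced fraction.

Work in coordinates with E = (0, 0), X = (1, 0), S = (0, 1).
1. L is the midpoint of ES ⇒ L = (0, 1/2)
2. C is the centroid of triangle SXL ⇒ C = (1/3, 1/2)
3. G is the centroid of triangle CXL ⇒ G = (4/9, 1/3)
line GC meets XL at N = (1/2, 1/4)
C = G + t·(N−G) with t = -2, so GC:CN = -2:3

GC:CN = -2/3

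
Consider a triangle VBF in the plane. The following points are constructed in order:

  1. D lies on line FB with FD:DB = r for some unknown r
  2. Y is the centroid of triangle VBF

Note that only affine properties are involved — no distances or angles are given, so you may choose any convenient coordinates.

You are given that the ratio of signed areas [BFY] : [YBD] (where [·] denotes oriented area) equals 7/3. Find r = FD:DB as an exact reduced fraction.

Assign V = (0, 0), B = (1, 0), F = (0, 1) — the answer is frame-independent, so this choice is without loss of generality.
1. With FD:DB = r, write λ = r/(r+1) so D = F + λ·(B−F); D is affine-linear in λ
2. Y is the centroid of triangle VBF ⇒ Y = (1/3, 1/3)
Every point depending on D is an affine combination of D and λ-independent points, so each such coordinate is linear in λ; the λ² term in each signed area is a multiple of (B−F)×(B−F) = 0, so 2·[BFY] and 2·[YBD] are each linear in λ. Evaluating at λ=0 and λ=1:
  2·[BFY] = 1/3,   2·[YBD] = -1/3·λ + 1/3
So [BFY]:[YBD] = (1/3) / (-1/3·λ + 1/3). Setting this equal to 7/3:
  1/3 = 7/3·(-1/3·λ + 1/3)  ⇒  λ = 4/7
Then r = λ/(1−λ) = (4/7)/(3/7) = 4/3. Check: with r = 4/3, D = (4/7, 3/7) and [BFY]:[YBD] = 7/3 as required.

r = 4/3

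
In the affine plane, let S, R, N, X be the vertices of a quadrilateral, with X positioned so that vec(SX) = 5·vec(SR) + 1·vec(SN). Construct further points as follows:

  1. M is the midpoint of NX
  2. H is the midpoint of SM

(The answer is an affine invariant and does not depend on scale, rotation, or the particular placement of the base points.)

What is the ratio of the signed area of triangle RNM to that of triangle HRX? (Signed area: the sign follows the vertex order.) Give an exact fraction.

[RNM]:[HRX] = -10/7

Work in coordinates with S = (0, 0), R = (1, 0), N = (0, 1), X = (5, 1).
1. M is the midpoint of NX ⇒ M = (5/2, 1)
2. H is the midpoint of SM ⇒ H = (5/4, 1/2)
2·[RNM] = -5/2, 2·[HRX] = 7/4
[RNM]:[HRX] = -5/2:7/4 = -10/7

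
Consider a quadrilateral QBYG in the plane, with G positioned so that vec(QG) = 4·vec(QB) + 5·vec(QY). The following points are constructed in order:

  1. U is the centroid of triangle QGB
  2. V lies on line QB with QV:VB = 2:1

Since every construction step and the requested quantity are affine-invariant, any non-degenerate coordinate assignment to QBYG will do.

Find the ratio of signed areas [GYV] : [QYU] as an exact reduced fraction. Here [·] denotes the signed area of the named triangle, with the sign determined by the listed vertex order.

Set Q = (0, 0), B = (1, 0), Y = (0, 1), G = (4, 5); any affine frame gives the same invariant.
1. U is the centroid of triangle QGB ⇒ U = (5/3, 5/3)
2. V lies on line QB with QV:VB = 2:1 ⇒ V = (2/3, 0)
2·[GYV] = 20/3, 2·[QYU] = -5/3
[GYV]:[QYU] = 20/3:-5/3 = -4

[GYV]:[QYU] = -4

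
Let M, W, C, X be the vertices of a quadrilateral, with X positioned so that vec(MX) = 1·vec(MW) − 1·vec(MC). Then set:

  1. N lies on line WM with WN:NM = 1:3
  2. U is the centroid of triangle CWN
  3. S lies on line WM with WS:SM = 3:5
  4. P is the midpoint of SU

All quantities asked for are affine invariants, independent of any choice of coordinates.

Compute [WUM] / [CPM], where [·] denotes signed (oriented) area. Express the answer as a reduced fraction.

Set M = (0, 0), W = (1, 0), C = (0, 1), X = (1, -1); any affine frame gives the same invariant.
1. N lies on line WM with WN:NM = 1:3 ⇒ N = (3/4, 0)
2. U is the centroid of triangle CWN ⇒ U = (7/12, 1/3)
3. S lies on line WM with WS:SM = 3:5 ⇒ S = (5/8, 0)
4. P is the midpoint of SU ⇒ P = (29/48, 1/6)
2·[WUM] = 1/3, 2·[CPM] = -29/48
[WUM]:[CPM] = 1/3:-29/48 = -16/29

[WUM]:[CPM] = -16/29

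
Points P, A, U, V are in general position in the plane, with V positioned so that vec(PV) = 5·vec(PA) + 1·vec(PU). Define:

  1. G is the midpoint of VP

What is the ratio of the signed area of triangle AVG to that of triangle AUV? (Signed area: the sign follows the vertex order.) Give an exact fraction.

[AVG]:[AUV] = -1/10

Work in coordinates with P = (0, 0), A = (1, 0), U = (0, 1), V = (5, 1).
1. G is the midpoint of VP ⇒ G = (5/2, 1/2)
2·[AVG] = 1/2, 2·[AUV] = -5
[AVG]:[AUV] = 1/2:-5 = -1/10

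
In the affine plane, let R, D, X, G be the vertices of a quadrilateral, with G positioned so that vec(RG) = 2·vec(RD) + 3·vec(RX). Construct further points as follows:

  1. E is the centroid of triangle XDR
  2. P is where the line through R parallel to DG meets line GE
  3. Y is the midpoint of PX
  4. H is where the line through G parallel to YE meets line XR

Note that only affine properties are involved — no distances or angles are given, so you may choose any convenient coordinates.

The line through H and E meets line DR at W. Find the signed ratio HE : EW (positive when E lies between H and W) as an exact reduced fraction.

Set R = (0, 0), D = (1, 0), X = (0, 1), G = (2, 3); any affine frame gives the same invariant.
1. E is the centroid of triangle XDR ⇒ E = (1/3, 1/3)
2. P is where the line through R parallel to DG meets line GE ⇒ P = (-1/7, -3/7)
3. Y is the midpoint of PX ⇒ Y = (-1/14, 2/7)
4. H is where the line through G parallel to YE meets line XR ⇒ H = (0, 47/17)
line HE meets DR at W = (47/124, 0)
E = H + t·(W−H) with t = 124/141, so HE:EW = 124/141:17/141

HE:EW = 124/17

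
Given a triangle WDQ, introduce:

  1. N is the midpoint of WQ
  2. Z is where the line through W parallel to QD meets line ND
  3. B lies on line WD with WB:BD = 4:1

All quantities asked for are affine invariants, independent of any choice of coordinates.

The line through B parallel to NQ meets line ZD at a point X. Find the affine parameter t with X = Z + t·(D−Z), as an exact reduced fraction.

Assign W = (0, 0), D = (1, 0), Q = (0, 1) — the answer is frame-independent, so this choice is without loss of generality.
1. N is the midpoint of WQ ⇒ N = (0, 1/2)
2. Z is where the line through W parallel to QD meets line ND ⇒ Z = (-1, 1)
3. B lies on line WD with WB:BD = 4:1 ⇒ B = (4/5, 0)
through B parallel to NQ: direction (0, 1/2); meets ZD at X = (4/5, 1/10)
X = Z + t·(D−Z) with t = 9/10

t = 9/10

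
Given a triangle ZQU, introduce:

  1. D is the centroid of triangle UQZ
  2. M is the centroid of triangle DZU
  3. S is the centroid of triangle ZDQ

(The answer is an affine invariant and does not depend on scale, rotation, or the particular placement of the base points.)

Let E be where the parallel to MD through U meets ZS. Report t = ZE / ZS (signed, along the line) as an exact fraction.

Assign Z = (0, 0), Q = (1, 0), U = (0, 1) — the answer is frame-independent, so this choice is without loss of generality.
1. D is the centroid of triangle UQZ ⇒ D = (1/3, 1/3)
2. M is the centroid of triangle DZU ⇒ M = (1/9, 4/9)
3. S is the centroid of triangle ZDQ ⇒ S = (4/9, 1/9)
through U parallel to MD: direction (2/9, -1/9); meets ZS at E = (4/3, 1/3)
E = Z + t·(S−Z) with t = 3

t = 3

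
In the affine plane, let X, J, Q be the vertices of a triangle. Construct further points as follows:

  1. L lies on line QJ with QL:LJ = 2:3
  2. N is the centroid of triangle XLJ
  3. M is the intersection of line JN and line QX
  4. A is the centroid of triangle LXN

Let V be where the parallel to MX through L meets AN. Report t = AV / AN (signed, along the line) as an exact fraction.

t = 5/8

Set X = (0, 0), J = (1, 0), Q = (0, 1); any affine frame gives the same invariant.
1. L lies on line QJ with QL:LJ = 2:3 ⇒ L = (2/5, 3/5)
2. N is the centroid of triangle XLJ ⇒ N = (7/15, 1/5)
3. M is the intersection of line JN and line QX ⇒ M = (0, 3/8)
4. A is the centroid of triangle LXN ⇒ A = (13/45, 4/15)
through L parallel to MX: direction (0, -3/8); meets AN at V = (2/5, 9/40)
V = A + t·(N−A) with t = 5/8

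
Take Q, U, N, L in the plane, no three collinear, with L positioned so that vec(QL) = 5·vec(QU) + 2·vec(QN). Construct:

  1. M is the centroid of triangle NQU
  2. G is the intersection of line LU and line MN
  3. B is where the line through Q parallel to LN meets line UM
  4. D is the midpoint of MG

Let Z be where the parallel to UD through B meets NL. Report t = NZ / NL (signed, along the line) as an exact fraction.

t = -43/91

Choose coordinates Q = (0, 0), U = (1, 0), N = (0, 1), L = (5, 2).
1. M is the centroid of triangle NQU ⇒ M = (1/3, 1/3)
2. G is the intersection of line LU and line MN ⇒ G = (3/5, -1/5)
3. B is where the line through Q parallel to LN meets line UM ⇒ B = (5/7, 1/7)
4. D is the midpoint of MG ⇒ D = (7/15, 1/15)
through B parallel to UD: direction (-8/15, 1/15); meets NL at Z = (-215/91, 48/91)
Z = N + t·(L−N) with t = -43/91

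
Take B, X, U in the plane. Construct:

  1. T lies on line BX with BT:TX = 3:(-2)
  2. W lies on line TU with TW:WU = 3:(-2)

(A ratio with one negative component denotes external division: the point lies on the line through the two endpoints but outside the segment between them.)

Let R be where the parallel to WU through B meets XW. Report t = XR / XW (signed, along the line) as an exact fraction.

Choose coordinates B = (0, 0), X = (1, 0), U = (0, 1).
1. T lies on line BX with BT:TX = 3:(-2) ⇒ T = (3, 0)
2. W lies on line TU with TW:WU = 3:(-2) ⇒ W = (-6, 3)
through B parallel to WU: direction (6, -2); meets XW at R = (9/2, -3/2)
R = X + t·(W−X) with t = -1/2

t = -1/2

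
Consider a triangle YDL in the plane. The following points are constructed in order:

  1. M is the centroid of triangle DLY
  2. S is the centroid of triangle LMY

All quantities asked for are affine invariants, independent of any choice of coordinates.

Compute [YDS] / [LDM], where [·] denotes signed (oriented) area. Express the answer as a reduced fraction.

Assign Y = (0, 0), D = (1, 0), L = (0, 1) — the answer is frame-independent, so this choice is without loss of generality.
1. M is the centroid of triangle DLY ⇒ M = (1/3, 1/3)
2. S is the centroid of triangle LMY ⇒ S = (1/9, 4/9)
2·[YDS] = 4/9, 2·[LDM] = -1/3
[YDS]:[LDM] = 4/9:-1/3 = -4/3

[YDS]:[LDM] = -4/3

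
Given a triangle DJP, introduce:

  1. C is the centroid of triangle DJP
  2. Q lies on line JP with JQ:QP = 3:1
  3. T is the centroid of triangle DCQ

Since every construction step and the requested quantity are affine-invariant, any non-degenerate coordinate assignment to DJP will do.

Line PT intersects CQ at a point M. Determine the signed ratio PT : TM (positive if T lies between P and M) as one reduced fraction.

Assign D = (0, 0), J = (1, 0), P = (0, 1) — the answer is frame-independent, so this choice is without loss of generality.
1. C is the centroid of triangle DJP ⇒ C = (1/3, 1/3)
2. Q lies on line JP with JQ:QP = 3:1 ⇒ Q = (1/4, 3/4)
3. T is the centroid of triangle DCQ ⇒ T = (7/36, 13/36)
line PT meets CQ at M = (7/12, -11/12)
T = P + t·(M−P) with t = 1/3, so PT:TM = 1/3:2/3

PT:TM = 1/2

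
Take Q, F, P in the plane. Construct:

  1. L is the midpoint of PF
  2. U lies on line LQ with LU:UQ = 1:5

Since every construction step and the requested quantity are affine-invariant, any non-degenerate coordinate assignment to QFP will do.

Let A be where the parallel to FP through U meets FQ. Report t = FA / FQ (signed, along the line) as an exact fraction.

t = 1/6

Work in coordinates with Q = (0, 0), F = (1, 0), P = (0, 1).
1. L is the midpoint of PF ⇒ L = (1/2, 1/2)
2. U lies on line LQ with LU:UQ = 1:5 ⇒ U = (5/12, 5/12)
through U parallel to FP: direction (-1, 1); meets FQ at A = (5/6, 0)
A = F + t·(Q−F) with t = 1/6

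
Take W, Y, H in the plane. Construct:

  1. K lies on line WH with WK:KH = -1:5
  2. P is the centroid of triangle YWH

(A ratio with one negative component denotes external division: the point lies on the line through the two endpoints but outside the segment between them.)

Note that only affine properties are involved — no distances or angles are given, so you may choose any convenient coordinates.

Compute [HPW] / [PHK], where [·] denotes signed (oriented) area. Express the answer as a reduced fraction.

Work in coordinates with W = (0, 0), Y = (1, 0), H = (0, 1).
1. K lies on line WH with WK:KH = -1:5 ⇒ K = (0, -1/4)
2. P is the centroid of triangle YWH ⇒ P = (1/3, 1/3)
2·[HPW] = -1/3, 2·[PHK] = 5/12
[HPW]:[PHK] = -1/3:5/12 = -4/5

[HPW]:[PHK] = -4/5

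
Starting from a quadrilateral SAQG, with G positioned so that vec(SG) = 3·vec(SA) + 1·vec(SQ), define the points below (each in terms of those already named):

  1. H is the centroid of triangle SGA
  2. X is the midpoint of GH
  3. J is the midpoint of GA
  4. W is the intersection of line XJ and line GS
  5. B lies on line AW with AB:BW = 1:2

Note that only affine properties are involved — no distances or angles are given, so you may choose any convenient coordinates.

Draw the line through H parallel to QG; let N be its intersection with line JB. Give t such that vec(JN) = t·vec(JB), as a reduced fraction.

t = 2/3

Work in coordinates with S = (0, 0), A = (1, 0), Q = (0, 1), G = (3, 1).
1. H is the centroid of triangle SGA ⇒ H = (4/3, 1/3)
2. X is the midpoint of GH ⇒ X = (13/6, 2/3)
3. J is the midpoint of GA ⇒ J = (2, 1/2)
4. W is the intersection of line XJ and line GS ⇒ W = (9/4, 3/4)
5. B lies on line AW with AB:BW = 1:2 ⇒ B = (17/12, 1/4)
through H parallel to QG: direction (3, 0); meets JB at N = (29/18, 1/3)
N = J + t·(B−J) with t = 2/3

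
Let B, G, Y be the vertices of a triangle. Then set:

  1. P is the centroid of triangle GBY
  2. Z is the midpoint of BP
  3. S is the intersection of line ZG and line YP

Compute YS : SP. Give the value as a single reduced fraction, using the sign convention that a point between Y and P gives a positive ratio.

YS:SP = -4

Work in coordinates with B = (0, 0), G = (1, 0), Y = (0, 1).
1. P is the centroid of triangle GBY ⇒ P = (1/3, 1/3)
2. Z is the midpoint of BP ⇒ Z = (1/6, 1/6)
3. S is the intersection of line ZG and line YP ⇒ S = (4/9, 1/9)
S = Y + t·(P−Y) with t = 4/3, so YS:SP = t:(1−t) = 4/3:-1/3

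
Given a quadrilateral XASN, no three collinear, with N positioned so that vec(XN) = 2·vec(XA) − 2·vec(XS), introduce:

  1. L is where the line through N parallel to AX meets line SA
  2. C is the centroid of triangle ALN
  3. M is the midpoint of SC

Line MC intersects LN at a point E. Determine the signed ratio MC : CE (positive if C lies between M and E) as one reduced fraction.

Assign X = (0, 0), A = (1, 0), S = (0, 1), N = (2, -2) — the answer is frame-independent, so this choice is without loss of generality.
1. L is where the line through N parallel to AX meets line SA ⇒ L = (3, -2)
2. C is the centroid of triangle ALN ⇒ C = (2, -4/3)
3. M is the midpoint of SC ⇒ M = (1, -1/6)
line MC meets LN at E = (18/7, -2)
C = M + t·(E−M) with t = 7/11, so MC:CE = 7/11:4/11

MC:CE = 7/4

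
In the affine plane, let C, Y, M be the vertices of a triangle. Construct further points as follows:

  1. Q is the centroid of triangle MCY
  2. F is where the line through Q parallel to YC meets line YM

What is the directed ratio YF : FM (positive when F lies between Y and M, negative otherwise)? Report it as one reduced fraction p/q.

Assign C = (0, 0), Y = (1, 0), M = (0, 1) — the answer is frame-independent, so this choice is without loss of generality.
1. Q is the centroid of triangle MCY ⇒ Q = (1/3, 1/3)
2. F is where the line through Q parallel to YC meets line YM ⇒ F = (2/3, 1/3)
F = Y + t·(M−Y) with t = 1/3, so YF:FM = t:(1−t) = 1/3:2/3

YF:FM = 1/2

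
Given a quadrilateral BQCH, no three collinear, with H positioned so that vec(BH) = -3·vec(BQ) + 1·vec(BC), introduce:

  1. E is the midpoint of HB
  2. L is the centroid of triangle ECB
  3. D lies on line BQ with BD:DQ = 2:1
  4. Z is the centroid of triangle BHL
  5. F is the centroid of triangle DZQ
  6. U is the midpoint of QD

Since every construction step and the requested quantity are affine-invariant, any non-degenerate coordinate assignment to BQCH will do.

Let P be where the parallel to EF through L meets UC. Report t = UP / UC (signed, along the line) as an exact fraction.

Set B = (0, 0), Q = (1, 0), C = (0, 1), H = (-3, 1); any affine frame gives the same invariant.
1. E is the midpoint of HB ⇒ E = (-3/2, 1/2)
2. L is the centroid of triangle ECB ⇒ L = (-1/2, 1/2)
3. D lies on line BQ with BD:DQ = 2:1 ⇒ D = (2/3, 0)
4. Z is the centroid of triangle BHL ⇒ Z = (-7/6, 1/2)
5. F is the centroid of triangle DZQ ⇒ F = (1/6, 1/6)
6. U is the midpoint of QD ⇒ U = (5/6, 0)
through L parallel to EF: direction (5/3, -1/3); meets UC at P = (3/5, 7/25)
P = U + t·(C−U) with t = 7/25

t = 7/25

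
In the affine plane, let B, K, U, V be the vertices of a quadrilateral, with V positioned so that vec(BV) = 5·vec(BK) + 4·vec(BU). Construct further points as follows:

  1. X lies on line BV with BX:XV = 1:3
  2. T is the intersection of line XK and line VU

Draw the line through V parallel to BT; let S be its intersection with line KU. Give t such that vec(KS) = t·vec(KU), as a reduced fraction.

t = -28/57

Work in coordinates with B = (0, 0), K = (1, 0), U = (0, 1), V = (5, 4).
1. X lies on line BV with BX:XV = 1:3 ⇒ X = (5/4, 1)
2. T is the intersection of line XK and line VU ⇒ T = (25/17, 32/17)
through V parallel to BT: direction (25/17, 32/17); meets KU at S = (85/57, -28/57)
S = K + t·(U−K) with t = -28/57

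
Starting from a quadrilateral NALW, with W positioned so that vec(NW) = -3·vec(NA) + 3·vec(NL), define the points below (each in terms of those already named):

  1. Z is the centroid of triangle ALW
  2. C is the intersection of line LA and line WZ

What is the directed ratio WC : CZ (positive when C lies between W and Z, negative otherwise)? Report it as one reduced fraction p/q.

WC:CZ = -3

Choose coordinates N = (0, 0), A = (1, 0), L = (0, 1), W = (-3, 3).
1. Z is the centroid of triangle ALW ⇒ Z = (-2/3, 4/3)
2. C is the intersection of line LA and line WZ ⇒ C = (1/2, 1/2)
C = W + t·(Z−W) with t = 3/2, so WC:CZ = t:(1−t) = 3/2:-1/2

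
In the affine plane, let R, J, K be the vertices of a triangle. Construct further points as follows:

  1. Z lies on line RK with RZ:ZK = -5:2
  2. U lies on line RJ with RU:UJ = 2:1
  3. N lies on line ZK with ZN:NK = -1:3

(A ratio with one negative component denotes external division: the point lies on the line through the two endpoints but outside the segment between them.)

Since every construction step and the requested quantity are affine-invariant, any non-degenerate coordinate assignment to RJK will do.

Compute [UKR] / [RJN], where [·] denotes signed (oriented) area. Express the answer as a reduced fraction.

[UKR]:[RJN] = 1/3

Set R = (0, 0), J = (1, 0), K = (0, 1); any affine frame gives the same invariant.
1. Z lies on line RK with RZ:ZK = -5:2 ⇒ Z = (0, 5/3)
2. U lies on line RJ with RU:UJ = 2:1 ⇒ U = (2/3, 0)
3. N lies on line ZK with ZN:NK = -1:3 ⇒ N = (0, 2)
2·[UKR] = 2/3, 2·[RJN] = 2
[UKR]:[RJN] = 2/3:2 = 1/3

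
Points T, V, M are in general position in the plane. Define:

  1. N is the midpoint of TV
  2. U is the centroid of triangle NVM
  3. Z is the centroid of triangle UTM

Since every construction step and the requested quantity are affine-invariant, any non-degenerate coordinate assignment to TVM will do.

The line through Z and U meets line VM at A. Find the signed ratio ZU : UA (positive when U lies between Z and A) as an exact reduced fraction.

Assign T = (0, 0), V = (1, 0), M = (0, 1) — the answer is frame-independent, so this choice is without loss of generality.
1. N is the midpoint of TV ⇒ N = (1/2, 0)
2. U is the centroid of triangle NVM ⇒ U = (1/2, 1/3)
3. Z is the centroid of triangle UTM ⇒ Z = (1/6, 4/9)
line ZU meets VM at A = (3/4, 1/4)
U = Z + t·(A−Z) with t = 4/7, so ZU:UA = 4/7:3/7

ZU:UA = 4/3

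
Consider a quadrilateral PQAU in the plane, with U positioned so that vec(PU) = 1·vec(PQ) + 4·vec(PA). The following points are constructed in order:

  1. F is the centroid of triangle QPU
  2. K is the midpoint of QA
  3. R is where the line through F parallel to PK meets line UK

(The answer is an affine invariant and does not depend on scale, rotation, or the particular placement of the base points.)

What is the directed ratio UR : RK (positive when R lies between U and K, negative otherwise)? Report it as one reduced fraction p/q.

UR:RK = 7/2

Choose coordinates P = (0, 0), Q = (1, 0), A = (0, 1), U = (1, 4).
1. F is the centroid of triangle QPU ⇒ F = (2/3, 4/3)
2. K is the midpoint of QA ⇒ K = (1/2, 1/2)
3. R is where the line through F parallel to PK meets line UK ⇒ R = (11/18, 23/18)
R = U + t·(K−U) with t = 7/9, so UR:RK = t:(1−t) = 7/9:2/9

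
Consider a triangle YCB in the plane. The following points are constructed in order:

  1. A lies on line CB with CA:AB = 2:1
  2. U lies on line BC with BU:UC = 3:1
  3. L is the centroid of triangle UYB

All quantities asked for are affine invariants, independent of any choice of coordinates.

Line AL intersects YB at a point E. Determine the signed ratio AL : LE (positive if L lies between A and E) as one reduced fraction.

Assign Y = (0, 0), C = (1, 0), B = (0, 1) — the answer is frame-independent, so this choice is without loss of generality.
1. A lies on line CB with CA:AB = 2:1 ⇒ A = (1/3, 2/3)
2. U lies on line BC with BU:UC = 3:1 ⇒ U = (3/4, 1/4)
3. L is the centroid of triangle UYB ⇒ L = (1/4, 5/12)
line AL meets YB at E = (0, -1/3)
L = A + t·(E−A) with t = 1/4, so AL:LE = 1/4:3/4

AL:LE = 1/3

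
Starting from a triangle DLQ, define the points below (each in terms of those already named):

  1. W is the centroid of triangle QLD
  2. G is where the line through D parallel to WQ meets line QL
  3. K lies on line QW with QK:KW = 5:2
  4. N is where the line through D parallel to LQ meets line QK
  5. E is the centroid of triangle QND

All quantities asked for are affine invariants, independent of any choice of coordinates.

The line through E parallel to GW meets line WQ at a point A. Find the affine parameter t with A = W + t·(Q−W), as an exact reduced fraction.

Choose coordinates D = (0, 0), L = (1, 0), Q = (0, 1).
1. W is the centroid of triangle QLD ⇒ W = (1/3, 1/3)
2. G is where the line through D parallel to WQ meets line QL ⇒ G = (-1, 2)
3. K lies on line QW with QK:KW = 5:2 ⇒ K = (5/21, 11/21)
4. N is where the line through D parallel to LQ meets line QK ⇒ N = (1, -1)
5. E is the centroid of triangle QND ⇒ E = (1/3, 0)
through E parallel to GW: direction (4/3, -5/3); meets WQ at A = (7/9, -5/9)
A = W + t·(Q−W) with t = -4/3

t = -4/3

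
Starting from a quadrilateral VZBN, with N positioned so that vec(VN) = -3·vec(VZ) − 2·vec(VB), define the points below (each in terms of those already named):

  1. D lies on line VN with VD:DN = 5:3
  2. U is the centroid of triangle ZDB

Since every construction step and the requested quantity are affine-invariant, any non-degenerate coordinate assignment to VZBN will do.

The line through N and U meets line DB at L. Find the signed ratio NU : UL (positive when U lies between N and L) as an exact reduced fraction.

Assign V = (0, 0), Z = (1, 0), B = (0, 1), N = (-3, -2) — the answer is frame-independent, so this choice is without loss of generality.
1. D lies on line VN with VD:DN = 5:3 ⇒ D = (-15/8, -5/4)
2. U is the centroid of triangle ZDB ⇒ U = (-7/24, -1/12)
line NU meets DB at L = (-57/32, -91/80)
U = N + t·(L−N) with t = 20/9, so NU:UL = 20/9:-11/9

NU:UL = -20/11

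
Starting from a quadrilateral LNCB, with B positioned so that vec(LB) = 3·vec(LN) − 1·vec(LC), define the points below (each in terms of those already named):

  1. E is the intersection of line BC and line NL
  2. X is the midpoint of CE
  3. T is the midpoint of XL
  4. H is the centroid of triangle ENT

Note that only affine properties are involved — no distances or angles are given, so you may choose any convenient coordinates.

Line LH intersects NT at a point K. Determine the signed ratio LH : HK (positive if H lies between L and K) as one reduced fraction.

LH:HK = -7

Choose coordinates L = (0, 0), N = (1, 0), C = (0, 1), B = (3, -1).
1. E is the intersection of line BC and line NL ⇒ E = (3/2, 0)
2. X is the midpoint of CE ⇒ X = (3/4, 1/2)
3. T is the midpoint of XL ⇒ T = (3/8, 1/4)
4. H is the centroid of triangle ENT ⇒ H = (23/24, 1/12)
line LH meets NT at K = (23/28, 1/14)
H = L + t·(K−L) with t = 7/6, so LH:HK = 7/6:-1/6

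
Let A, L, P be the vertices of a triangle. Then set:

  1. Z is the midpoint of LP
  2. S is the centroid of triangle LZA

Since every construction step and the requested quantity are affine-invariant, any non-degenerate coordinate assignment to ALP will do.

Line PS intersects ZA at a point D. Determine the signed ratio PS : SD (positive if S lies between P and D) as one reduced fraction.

PS:SD = -4

Set A = (0, 0), L = (1, 0), P = (0, 1); any affine frame gives the same invariant.
1. Z is the midpoint of LP ⇒ Z = (1/2, 1/2)
2. S is the centroid of triangle LZA ⇒ S = (1/2, 1/6)
line PS meets ZA at D = (3/8, 3/8)
S = P + t·(D−P) with t = 4/3, so PS:SD = 4/3:-1/3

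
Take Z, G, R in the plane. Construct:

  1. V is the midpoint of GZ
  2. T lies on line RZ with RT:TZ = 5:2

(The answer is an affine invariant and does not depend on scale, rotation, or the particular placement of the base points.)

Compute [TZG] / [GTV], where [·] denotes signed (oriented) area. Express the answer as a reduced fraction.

Set Z = (0, 0), G = (1, 0), R = (0, 1); any affine frame gives the same invariant.
1. V is the midpoint of GZ ⇒ V = (1/2, 0)
2. T lies on line RZ with RT:TZ = 5:2 ⇒ T = (0, 2/7)
2·[TZG] = 2/7, 2·[GTV] = 1/7
[TZG]:[GTV] = 2/7:1/7 = 2

[TZG]:[GTV] = 2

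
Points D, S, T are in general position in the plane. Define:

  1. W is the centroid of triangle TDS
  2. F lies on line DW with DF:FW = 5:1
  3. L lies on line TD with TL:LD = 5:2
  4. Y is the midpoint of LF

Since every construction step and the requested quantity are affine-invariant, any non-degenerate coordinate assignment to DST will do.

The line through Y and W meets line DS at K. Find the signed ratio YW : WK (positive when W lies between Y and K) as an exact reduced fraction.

YW:WK = -13/84

Work in coordinates with D = (0, 0), S = (1, 0), T = (0, 1).
1. W is the centroid of triangle TDS ⇒ W = (1/3, 1/3)
2. F lies on line DW with DF:FW = 5:1 ⇒ F = (5/18, 5/18)
3. L lies on line TD with TL:LD = 5:2 ⇒ L = (0, 2/7)
4. Y is the midpoint of LF ⇒ Y = (5/36, 71/252)
line YW meets DS at K = (-12/13, 0)
W = Y + t·(K−Y) with t = -13/71, so YW:WK = -13/71:84/71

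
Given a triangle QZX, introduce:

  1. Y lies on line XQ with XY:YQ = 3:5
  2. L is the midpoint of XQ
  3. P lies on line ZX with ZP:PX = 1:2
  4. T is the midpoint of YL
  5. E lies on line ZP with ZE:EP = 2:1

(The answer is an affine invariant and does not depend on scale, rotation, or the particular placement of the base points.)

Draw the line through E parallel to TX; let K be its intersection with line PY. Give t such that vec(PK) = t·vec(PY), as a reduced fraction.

t = -1/6

Set Q = (0, 0), Z = (1, 0), X = (0, 1); any affine frame gives the same invariant.
1. Y lies on line XQ with XY:YQ = 3:5 ⇒ Y = (0, 5/8)
2. L is the midpoint of XQ ⇒ L = (0, 1/2)
3. P lies on line ZX with ZP:PX = 1:2 ⇒ P = (2/3, 1/3)
4. T is the midpoint of YL ⇒ T = (0, 9/16)
5. E lies on line ZP with ZE:EP = 2:1 ⇒ E = (7/9, 2/9)
through E parallel to TX: direction (0, 7/16); meets PY at K = (7/9, 41/144)
K = P + t·(Y−P) with t = -1/6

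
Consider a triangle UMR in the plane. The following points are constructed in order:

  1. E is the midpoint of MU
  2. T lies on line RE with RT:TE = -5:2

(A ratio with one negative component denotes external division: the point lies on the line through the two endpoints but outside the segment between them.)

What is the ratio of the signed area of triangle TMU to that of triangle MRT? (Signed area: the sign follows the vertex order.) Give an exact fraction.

[TMU]:[MRT] = 4/5

Work in coordinates with U = (0, 0), M = (1, 0), R = (0, 1).
1. E is the midpoint of MU ⇒ E = (1/2, 0)
2. T lies on line RE with RT:TE = -5:2 ⇒ T = (5/6, -2/3)
2·[TMU] = 2/3, 2·[MRT] = 5/6
[TMU]:[MRT] = 2/3:5/6 = 4/5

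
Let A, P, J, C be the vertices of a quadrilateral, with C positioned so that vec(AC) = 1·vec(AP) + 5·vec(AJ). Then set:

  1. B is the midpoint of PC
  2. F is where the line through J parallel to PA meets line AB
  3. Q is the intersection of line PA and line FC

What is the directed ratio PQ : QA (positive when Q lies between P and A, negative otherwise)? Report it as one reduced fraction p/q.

PQ:QA = 3

Work in coordinates with A = (0, 0), P = (1, 0), J = (0, 1), C = (1, 5).
1. B is the midpoint of PC ⇒ B = (1, 5/2)
2. F is where the line through J parallel to PA meets line AB ⇒ F = (2/5, 1)
3. Q is the intersection of line PA and line FC ⇒ Q = (1/4, 0)
Q = P + t·(A−P) with t = 3/4, so PQ:QA = t:(1−t) = 3/4:1/4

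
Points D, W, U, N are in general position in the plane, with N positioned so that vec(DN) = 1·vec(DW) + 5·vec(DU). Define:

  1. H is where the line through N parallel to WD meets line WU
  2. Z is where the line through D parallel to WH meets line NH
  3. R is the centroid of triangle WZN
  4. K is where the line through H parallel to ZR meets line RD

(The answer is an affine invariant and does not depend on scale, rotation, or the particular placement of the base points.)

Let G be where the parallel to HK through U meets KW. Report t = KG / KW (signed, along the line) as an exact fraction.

t = 4/5

Set D = (0, 0), W = (1, 0), U = (0, 1), N = (1, 5); any affine frame gives the same invariant.
1. H is where the line through N parallel to WD meets line WU ⇒ H = (-4, 5)
2. Z is where the line through D parallel to WH meets line NH ⇒ Z = (-5, 5)
3. R is the centroid of triangle WZN ⇒ R = (-1, 10/3)
4. K is where the line through H parallel to ZR meets line RD ⇒ K = (-8/7, 80/21)
through U parallel to HK: direction (20/7, -25/21); meets KW at G = (4/7, 16/21)
G = K + t·(W−K) with t = 4/5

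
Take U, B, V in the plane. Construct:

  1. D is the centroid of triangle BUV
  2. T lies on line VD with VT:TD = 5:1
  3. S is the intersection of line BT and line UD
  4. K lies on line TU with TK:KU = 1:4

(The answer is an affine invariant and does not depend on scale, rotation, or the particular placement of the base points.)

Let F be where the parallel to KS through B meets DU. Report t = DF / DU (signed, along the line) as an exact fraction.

t = 11/7

Set U = (0, 0), B = (1, 0), V = (0, 1); any affine frame gives the same invariant.
1. D is the centroid of triangle BUV ⇒ D = (1/3, 1/3)
2. T lies on line VD with VT:TD = 5:1 ⇒ T = (5/18, 4/9)
3. S is the intersection of line BT and line UD ⇒ S = (8/21, 8/21)
4. K lies on line TU with TK:KU = 1:4 ⇒ K = (2/9, 16/45)
through B parallel to KS: direction (10/63, 8/315); meets DU at F = (-4/21, -4/21)
F = D + t·(U−D) with t = 11/7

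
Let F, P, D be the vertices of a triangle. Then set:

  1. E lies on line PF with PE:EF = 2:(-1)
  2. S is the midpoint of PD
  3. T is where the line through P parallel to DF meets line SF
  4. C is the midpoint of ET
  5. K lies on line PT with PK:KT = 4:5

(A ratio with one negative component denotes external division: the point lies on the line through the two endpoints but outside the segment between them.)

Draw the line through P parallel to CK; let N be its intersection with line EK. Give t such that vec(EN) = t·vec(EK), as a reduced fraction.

Set F = (0, 0), P = (1, 0), D = (0, 1); any affine frame gives the same invariant.
1. E lies on line PF with PE:EF = 2:(-1) ⇒ E = (-1, 0)
2. S is the midpoint of PD ⇒ S = (1/2, 1/2)
3. T is where the line through P parallel to DF meets line SF ⇒ T = (1, 1)
4. C is the midpoint of ET ⇒ C = (0, 1/2)
5. K lies on line PT with PK:KT = 4:5 ⇒ K = (1, 4/9)
through P parallel to CK: direction (1, -1/18); meets EK at N = (-3/5, 4/45)
N = E + t·(K−E) with t = 1/5

t = 1/5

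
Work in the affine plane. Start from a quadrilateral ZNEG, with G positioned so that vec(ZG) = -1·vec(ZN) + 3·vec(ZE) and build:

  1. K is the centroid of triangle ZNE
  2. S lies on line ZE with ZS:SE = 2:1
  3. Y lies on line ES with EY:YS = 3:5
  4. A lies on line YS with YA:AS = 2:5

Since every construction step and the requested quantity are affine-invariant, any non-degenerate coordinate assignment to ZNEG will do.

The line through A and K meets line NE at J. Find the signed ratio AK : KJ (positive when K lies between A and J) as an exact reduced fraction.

AK:KJ = -25/56

Choose coordinates Z = (0, 0), N = (1, 0), E = (0, 1), G = (-1, 3).
1. K is the centroid of triangle ZNE ⇒ K = (1/3, 1/3)
2. S lies on line ZE with ZS:SE = 2:1 ⇒ S = (0, 2/3)
3. Y lies on line ES with EY:YS = 3:5 ⇒ Y = (0, 7/8)
4. A lies on line YS with YA:AS = 2:5 ⇒ A = (0, 137/168)
line AK meets NE at J = (-31/75, 106/75)
K = A + t·(J−A) with t = -25/31, so AK:KJ = -25/31:56/31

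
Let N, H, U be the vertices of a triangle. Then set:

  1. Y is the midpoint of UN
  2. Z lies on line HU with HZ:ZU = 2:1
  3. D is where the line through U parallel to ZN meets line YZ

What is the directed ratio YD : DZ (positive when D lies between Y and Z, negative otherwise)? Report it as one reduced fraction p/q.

YD:DZ = -1/2

Set N = (0, 0), H = (1, 0), U = (0, 1); any affine frame gives the same invariant.
1. Y is the midpoint of UN ⇒ Y = (0, 1/2)
2. Z lies on line HU with HZ:ZU = 2:1 ⇒ Z = (1/3, 2/3)
3. D is where the line through U parallel to ZN meets line YZ ⇒ D = (-1/3, 1/3)
D = Y + t·(Z−Y) with t = -1, so YD:DZ = t:(1−t) = -1:2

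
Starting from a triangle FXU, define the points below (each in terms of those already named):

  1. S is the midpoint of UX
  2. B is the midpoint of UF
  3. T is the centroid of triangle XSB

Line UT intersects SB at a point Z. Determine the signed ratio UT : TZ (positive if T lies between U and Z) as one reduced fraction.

Set F = (0, 0), X = (1, 0), U = (0, 1); any affine frame gives the same invariant.
1. S is the midpoint of UX ⇒ S = (1/2, 1/2)
2. B is the midpoint of UF ⇒ B = (0, 1/2)
3. T is the centroid of triangle XSB ⇒ T = (1/2, 1/3)
line UT meets SB at Z = (3/8, 1/2)
T = U + t·(Z−U) with t = 4/3, so UT:TZ = 4/3:-1/3

UT:TZ = -4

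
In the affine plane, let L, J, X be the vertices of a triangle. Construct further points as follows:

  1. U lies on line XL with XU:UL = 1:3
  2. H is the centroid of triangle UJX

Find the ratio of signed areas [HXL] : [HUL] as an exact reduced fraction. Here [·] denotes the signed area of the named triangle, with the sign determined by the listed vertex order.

Choose coordinates L = (0, 0), J = (1, 0), X = (0, 1).
1. U lies on line XL with XU:UL = 1:3 ⇒ U = (0, 3/4)
2. H is the centroid of triangle UJX ⇒ H = (1/3, 7/12)
2·[HXL] = 1/3, 2·[HUL] = 1/4
[HXL]:[HUL] = 1/3:1/4 = 4/3

[HXL]:[HUL] = 4/3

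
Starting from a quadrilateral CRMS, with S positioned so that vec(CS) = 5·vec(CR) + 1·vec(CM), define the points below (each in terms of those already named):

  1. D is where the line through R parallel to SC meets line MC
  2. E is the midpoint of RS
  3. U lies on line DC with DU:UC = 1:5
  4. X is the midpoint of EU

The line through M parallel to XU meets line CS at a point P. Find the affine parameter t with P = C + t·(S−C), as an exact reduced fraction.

Work in coordinates with C = (0, 0), R = (1, 0), M = (0, 1), S = (5, 1).
1. D is where the line through R parallel to SC meets line MC ⇒ D = (0, -1/5)
2. E is the midpoint of RS ⇒ E = (3, 1/2)
3. U lies on line DC with DU:UC = 1:5 ⇒ U = (0, -1/6)
4. X is the midpoint of EU ⇒ X = (3/2, 1/6)
through M parallel to XU: direction (-3/2, -1/3); meets CS at P = (-45, -9)
P = C + t·(S−C) with t = -9

t = -9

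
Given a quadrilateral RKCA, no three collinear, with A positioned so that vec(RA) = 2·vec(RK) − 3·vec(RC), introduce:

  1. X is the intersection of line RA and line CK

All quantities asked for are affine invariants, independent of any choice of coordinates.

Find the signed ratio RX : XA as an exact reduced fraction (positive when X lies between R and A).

Work in coordinates with R = (0, 0), K = (1, 0), C = (0, 1), A = (2, -3).
1. X is the intersection of line RA and line CK ⇒ X = (-2, 3)
X = R + t·(A−R) with t = -1, so RX:XA = t:(1−t) = -1:2

RX:XA = -1/2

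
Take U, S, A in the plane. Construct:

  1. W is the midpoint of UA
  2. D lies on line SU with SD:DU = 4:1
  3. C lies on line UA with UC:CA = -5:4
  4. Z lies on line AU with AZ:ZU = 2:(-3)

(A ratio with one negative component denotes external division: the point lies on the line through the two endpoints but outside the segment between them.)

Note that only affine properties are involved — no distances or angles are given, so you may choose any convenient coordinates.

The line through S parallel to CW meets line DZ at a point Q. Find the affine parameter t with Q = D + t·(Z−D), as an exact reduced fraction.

t = -4

Assign U = (0, 0), S = (1, 0), A = (0, 1) — the answer is frame-independent, so this choice is without loss of generality.
1. W is the midpoint of UA ⇒ W = (0, 1/2)
2. D lies on line SU with SD:DU = 4:1 ⇒ D = (1/5, 0)
3. C lies on line UA with UC:CA = -5:4 ⇒ C = (0, 5)
4. Z lies on line AU with AZ:ZU = 2:(-3) ⇒ Z = (0, 3)
through S parallel to CW: direction (0, -9/2); meets DZ at Q = (1, -12)
Q = D + t·(Z−D) with t = -4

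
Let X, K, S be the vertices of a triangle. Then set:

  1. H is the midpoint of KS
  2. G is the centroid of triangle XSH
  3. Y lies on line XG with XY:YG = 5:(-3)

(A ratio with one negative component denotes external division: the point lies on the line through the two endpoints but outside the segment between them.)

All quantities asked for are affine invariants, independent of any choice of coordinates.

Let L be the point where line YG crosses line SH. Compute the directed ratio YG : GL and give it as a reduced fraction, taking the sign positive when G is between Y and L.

Choose coordinates X = (0, 0), K = (1, 0), S = (0, 1).
1. H is the midpoint of KS ⇒ H = (1/2, 1/2)
2. G is the centroid of triangle XSH ⇒ G = (1/6, 1/2)
3. Y lies on line XG with XY:YG = 5:(-3) ⇒ Y = (5/12, 5/4)
line YG meets SH at L = (1/4, 3/4)
G = Y + t·(L−Y) with t = 3/2, so YG:GL = 3/2:-1/2

YG:GL = -3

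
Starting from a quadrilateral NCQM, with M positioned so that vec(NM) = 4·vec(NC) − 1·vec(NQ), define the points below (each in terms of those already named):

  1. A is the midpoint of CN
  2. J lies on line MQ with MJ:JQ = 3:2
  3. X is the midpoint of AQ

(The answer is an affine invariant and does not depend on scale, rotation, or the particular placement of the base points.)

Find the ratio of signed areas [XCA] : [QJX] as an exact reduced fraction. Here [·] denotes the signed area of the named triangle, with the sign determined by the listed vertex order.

Assign N = (0, 0), C = (1, 0), Q = (0, 1), M = (4, -1) — the answer is frame-independent, so this choice is without loss of generality.
1. A is the midpoint of CN ⇒ A = (1/2, 0)
2. J lies on line MQ with MJ:JQ = 3:2 ⇒ J = (8/5, 1/5)
3. X is the midpoint of AQ ⇒ X = (1/4, 1/2)
2·[XCA] = -1/4, 2·[QJX] = -3/5
[XCA]:[QJX] = -1/4:-3/5 = 5/12

[XCA]:[QJX] = 5/12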